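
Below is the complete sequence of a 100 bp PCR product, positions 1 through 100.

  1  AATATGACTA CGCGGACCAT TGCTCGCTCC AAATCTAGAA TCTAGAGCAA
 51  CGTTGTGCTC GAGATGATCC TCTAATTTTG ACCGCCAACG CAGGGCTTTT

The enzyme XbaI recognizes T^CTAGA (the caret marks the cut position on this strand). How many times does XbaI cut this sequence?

2

TCTAGA occurs starting at positions 34, 41.
XbaI cuts at 2 sites.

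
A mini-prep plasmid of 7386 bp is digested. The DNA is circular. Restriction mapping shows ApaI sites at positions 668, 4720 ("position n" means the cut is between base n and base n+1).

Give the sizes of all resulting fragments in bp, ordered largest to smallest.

4052, 3334 bp

Circular molecule, 2 cuts → 2 fragments:
  4720 − 668 = 4052 bp
  wrap: 7386 − 4720 + 668 = 3334 bp
Sorted largest to smallest: 4052, 3334 bp.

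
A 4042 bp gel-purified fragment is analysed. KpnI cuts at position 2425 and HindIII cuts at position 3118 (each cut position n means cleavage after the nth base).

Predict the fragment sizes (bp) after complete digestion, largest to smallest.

2425, 924, 693 bp

Combined cut positions (sorted): 2425, 3118.
Linear molecule, 2 cuts → 3 fragments:
  2425 − 0 = 2425 bp
  3118 − 2425 = 693 bp
  4042 − 3118 = 924 bp
Sorted largest to smallest: 2425, 924, 693 bp.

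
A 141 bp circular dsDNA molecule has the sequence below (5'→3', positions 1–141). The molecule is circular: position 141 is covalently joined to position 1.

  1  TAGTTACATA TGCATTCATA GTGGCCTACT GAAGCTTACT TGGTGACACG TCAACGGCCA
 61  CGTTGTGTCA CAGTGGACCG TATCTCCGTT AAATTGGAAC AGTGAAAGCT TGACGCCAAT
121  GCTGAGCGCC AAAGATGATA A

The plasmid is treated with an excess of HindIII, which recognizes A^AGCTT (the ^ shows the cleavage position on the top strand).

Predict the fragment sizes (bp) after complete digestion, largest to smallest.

HindIII sites (AAGCTT) start at positions 32, 106.
HindIII cuts after the first base of each site, so after positions 32, 106.
Circular molecule, 2 cuts → 2 fragments:
  33–106 → 74 bp
  107–141 then 1–32 → 35 + 32 = 67 bp
Sorted largest to smallest: 74, 67 bp.

74, 67 bp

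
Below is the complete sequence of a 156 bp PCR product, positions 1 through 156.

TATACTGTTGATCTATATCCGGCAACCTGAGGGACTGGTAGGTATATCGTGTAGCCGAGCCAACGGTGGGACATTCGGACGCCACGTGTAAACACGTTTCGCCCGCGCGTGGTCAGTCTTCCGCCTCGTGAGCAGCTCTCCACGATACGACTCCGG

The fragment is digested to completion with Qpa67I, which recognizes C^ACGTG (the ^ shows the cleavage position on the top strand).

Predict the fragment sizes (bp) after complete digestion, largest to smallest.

The Qpa67I site (CACGTG) starts at position 83.
Qpa67I cuts after the first base of each site, so after position 83.
Linear molecule, 1 cut → 2 fragments:
  1–83 → 83 bp
  84–156 → 73 bp
Sorted largest to smallest: 83, 73 bp.

83, 73 bp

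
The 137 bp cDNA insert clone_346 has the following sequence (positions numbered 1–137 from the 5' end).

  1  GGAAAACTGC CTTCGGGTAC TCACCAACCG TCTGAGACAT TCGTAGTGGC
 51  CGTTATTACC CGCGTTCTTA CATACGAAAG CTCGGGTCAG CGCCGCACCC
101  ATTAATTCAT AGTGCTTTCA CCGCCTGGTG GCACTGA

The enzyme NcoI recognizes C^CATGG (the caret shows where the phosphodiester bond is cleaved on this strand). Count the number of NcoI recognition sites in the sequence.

0

No occurrence of CCATGG is present in the sequence.
NcoI does not cut: 0 sites.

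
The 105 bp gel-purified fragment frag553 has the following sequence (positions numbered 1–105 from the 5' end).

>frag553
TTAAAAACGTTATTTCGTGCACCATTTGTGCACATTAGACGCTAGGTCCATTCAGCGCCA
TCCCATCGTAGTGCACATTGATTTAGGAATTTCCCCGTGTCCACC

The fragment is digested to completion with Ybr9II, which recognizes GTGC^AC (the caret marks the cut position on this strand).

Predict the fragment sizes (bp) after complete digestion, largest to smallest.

43, 31, 20, 11 bp

Ybr9II sites (GTGCAC) start at positions 17, 28, 71.
Ybr9II cuts after base 4 of each site, so after positions 20, 31, 74.
Linear molecule, 3 cuts → 4 fragments:
  1–20 → 20 bp
  21–31 → 11 bp
  32–74 → 43 bp
  75–105 → 31 bp
Sorted largest to smallest: 43, 31, 20, 11 bp.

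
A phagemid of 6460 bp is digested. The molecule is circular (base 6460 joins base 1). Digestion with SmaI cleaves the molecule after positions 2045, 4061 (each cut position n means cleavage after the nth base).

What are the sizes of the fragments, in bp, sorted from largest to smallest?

Circular molecule, 2 cuts → 2 fragments:
  4061 − 2045 = 2016 bp
  wrap: 6460 − 4061 + 2045 = 4444 bp
Sorted largest to smallest: 4444, 2016 bp.

4444, 2016 bp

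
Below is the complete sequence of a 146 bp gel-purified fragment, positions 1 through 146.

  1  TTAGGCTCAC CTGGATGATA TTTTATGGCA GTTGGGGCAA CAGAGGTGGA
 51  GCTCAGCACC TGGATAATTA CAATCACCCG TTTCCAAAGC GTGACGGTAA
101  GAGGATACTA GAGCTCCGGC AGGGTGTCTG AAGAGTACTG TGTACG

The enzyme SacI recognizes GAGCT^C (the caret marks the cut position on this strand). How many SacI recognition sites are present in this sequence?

2

GAGCTC occurs starting at positions 49, 111.
SacI cuts at 2 sites.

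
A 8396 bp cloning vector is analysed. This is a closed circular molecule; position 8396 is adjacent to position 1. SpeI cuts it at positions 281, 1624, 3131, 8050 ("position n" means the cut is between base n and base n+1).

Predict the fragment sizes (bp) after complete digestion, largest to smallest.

4919, 1507, 1343, 627 bp

Circular molecule, 4 cuts → 4 fragments:
  1624 − 281 = 1343 bp
  3131 − 1624 = 1507 bp
  8050 − 3131 = 4919 bp
  wrap: 8396 − 8050 + 281 = 627 bp
Sorted largest to smallest: 4919, 1507, 1343, 627 bp.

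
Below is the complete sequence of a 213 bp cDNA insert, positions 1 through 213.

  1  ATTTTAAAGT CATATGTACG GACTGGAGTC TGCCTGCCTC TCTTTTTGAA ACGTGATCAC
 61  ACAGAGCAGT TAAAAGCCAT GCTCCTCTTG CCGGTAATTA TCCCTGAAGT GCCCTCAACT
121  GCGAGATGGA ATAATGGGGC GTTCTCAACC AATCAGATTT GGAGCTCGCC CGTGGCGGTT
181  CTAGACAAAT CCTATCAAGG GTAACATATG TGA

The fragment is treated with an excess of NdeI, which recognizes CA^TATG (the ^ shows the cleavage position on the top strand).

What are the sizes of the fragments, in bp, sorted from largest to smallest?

194, 12, 7 bp

NdeI sites (CATATG) start at positions 11, 205.
NdeI cuts after base 2 of each site, so after positions 12, 206.
Linear molecule, 2 cuts → 3 fragments:
  1–12 → 12 bp
  13–206 → 194 bp
  207–213 → 7 bp
Sorted largest to smallest: 194, 12, 7 bp.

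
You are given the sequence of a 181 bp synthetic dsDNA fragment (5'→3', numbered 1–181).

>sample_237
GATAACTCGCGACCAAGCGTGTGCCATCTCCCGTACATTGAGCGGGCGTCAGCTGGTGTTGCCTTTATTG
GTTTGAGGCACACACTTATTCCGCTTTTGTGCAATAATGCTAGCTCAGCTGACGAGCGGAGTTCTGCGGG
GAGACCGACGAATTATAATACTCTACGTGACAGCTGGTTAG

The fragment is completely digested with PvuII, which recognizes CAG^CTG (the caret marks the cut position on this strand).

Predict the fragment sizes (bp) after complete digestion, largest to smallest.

66, 55, 52, 8 bp

PvuII sites (CAGCTG) start at positions 50, 116, 171.
PvuII cuts after base 3 of each site, so after positions 52, 118, 173.
Linear molecule, 3 cuts → 4 fragments:
  1–52 → 52 bp
  53–118 → 66 bp
  119–173 → 55 bp
  174–181 → 8 bp
Sorted largest to smallest: 66, 55, 52, 8 bp.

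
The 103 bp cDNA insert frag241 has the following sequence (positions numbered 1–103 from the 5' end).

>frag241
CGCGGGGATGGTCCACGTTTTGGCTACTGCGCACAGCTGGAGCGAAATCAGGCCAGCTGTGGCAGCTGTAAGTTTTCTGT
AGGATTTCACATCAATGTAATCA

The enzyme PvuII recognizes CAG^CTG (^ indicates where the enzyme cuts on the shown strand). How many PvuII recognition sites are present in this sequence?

CAGCTG occurs starting at positions 34, 54, 63.
PvuII cuts at 3 sites.

3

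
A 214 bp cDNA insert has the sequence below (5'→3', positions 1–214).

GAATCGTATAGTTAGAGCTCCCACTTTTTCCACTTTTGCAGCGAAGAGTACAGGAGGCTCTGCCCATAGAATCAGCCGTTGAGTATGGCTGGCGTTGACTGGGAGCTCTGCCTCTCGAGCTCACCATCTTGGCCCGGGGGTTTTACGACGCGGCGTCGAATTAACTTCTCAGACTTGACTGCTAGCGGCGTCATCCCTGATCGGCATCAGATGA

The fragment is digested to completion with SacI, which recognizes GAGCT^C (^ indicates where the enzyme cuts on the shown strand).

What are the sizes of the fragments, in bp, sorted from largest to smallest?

SacI sites (GAGCTC) start at positions 15, 103, 117.
SacI cuts after base 5 of each site (before the last base), so after positions 19, 107, 121.
Linear molecule, 3 cuts → 4 fragments:
  1–19 → 19 bp
  20–107 → 88 bp
  108–121 → 14 bp
  122–214 → 93 bp
Sorted largest to smallest: 93, 88, 19, 14 bp.

93, 88, 19, 14 bp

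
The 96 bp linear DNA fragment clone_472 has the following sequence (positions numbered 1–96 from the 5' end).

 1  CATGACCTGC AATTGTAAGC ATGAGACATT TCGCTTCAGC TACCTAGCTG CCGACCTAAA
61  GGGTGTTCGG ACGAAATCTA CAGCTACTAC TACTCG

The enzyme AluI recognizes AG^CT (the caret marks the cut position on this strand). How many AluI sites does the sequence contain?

3

AGCT occurs starting at positions 38, 46, 82.
AluI cuts at 3 sites.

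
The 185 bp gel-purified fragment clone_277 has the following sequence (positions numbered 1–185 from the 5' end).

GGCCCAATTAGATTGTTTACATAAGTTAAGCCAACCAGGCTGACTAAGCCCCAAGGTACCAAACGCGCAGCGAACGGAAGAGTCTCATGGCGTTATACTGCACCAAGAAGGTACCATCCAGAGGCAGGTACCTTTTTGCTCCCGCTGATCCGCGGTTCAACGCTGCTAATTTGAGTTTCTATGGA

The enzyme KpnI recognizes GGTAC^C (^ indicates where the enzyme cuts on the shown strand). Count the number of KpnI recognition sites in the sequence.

3

GGTACC occurs starting at positions 55, 110, 127.
KpnI cuts at 3 sites.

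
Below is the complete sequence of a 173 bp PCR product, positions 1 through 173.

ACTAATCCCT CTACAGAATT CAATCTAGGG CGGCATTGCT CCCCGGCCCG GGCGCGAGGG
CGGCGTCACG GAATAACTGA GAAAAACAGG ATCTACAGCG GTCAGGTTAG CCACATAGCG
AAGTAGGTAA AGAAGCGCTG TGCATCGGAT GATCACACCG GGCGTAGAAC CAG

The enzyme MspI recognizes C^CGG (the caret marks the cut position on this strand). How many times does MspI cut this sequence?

3

CCGG occurs starting at positions 43, 48, 158.
MspI cuts at 3 sites.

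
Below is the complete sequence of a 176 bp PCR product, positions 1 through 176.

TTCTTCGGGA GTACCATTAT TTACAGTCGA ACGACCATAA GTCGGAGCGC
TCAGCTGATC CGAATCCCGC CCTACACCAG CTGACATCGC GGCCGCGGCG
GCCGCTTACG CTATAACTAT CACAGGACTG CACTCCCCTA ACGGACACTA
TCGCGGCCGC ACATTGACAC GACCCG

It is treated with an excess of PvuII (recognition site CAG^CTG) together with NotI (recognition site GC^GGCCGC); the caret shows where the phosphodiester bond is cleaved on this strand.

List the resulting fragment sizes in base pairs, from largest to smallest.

PvuII sites (CAGCTG) start at positions 52, 78.
PvuII cuts after base 3 of each site, so after positions 54, 80.
NotI sites (GCGGCCGC) start at positions 89, 98, 153.
NotI cuts after base 2 of each site, so after positions 90, 99, 154.
Combined cut positions: 54, 80, 90, 99, 154.
Linear molecule, 5 cuts → 6 fragments:
  1–54 → 54 bp
  55–80 → 26 bp
  81–90 → 10 bp
  91–99 → 9 bp
  100–154 → 55 bp
  155–176 → 22 bp
Sorted largest to smallest: 55, 54, 26, 22, 10, 9 bp.

55, 54, 26, 22, 10, 9 bp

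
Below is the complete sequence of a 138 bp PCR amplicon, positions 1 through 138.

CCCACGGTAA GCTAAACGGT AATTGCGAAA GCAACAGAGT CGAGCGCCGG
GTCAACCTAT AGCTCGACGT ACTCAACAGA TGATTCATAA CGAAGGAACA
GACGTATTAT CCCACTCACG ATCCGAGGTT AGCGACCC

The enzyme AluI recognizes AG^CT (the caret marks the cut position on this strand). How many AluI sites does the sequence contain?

2

AGCT occurs starting at positions 10, 61.
AluI cuts at 2 sites.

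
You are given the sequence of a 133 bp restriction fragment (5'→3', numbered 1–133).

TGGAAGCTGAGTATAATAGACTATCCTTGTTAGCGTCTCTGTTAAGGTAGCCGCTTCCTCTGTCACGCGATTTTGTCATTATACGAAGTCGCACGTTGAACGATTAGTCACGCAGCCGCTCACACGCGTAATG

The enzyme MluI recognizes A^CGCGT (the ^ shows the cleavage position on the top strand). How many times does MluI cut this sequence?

1

ACGCGT occurs starting at position 124.
MluI cuts at 1 site.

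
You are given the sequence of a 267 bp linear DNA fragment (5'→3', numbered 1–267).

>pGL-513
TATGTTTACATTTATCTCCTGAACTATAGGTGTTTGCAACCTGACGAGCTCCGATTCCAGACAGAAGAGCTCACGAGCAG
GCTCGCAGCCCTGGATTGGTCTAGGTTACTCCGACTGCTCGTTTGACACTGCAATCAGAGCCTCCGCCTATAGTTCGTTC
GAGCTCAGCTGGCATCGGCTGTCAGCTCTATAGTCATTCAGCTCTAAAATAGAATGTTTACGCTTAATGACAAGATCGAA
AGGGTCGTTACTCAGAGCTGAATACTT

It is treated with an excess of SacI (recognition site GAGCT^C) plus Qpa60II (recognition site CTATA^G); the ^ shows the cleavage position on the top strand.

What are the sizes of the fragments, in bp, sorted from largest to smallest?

SacI sites (GAGCTC) start at positions 46, 67, 161.
SacI cuts after base 5 of each site (before the last base), so after positions 50, 71, 165.
Qpa60II sites (CTATAG) start at positions 24, 148, 188.
Qpa60II cuts after base 5 of each site (before the last base), so after positions 28, 152, 192.
Combined cut positions: 28, 50, 71, 152, 165, 192.
Linear molecule, 6 cuts → 7 fragments:
  1–28 → 28 bp
  29–50 → 22 bp
  51–71 → 21 bp
  72–152 → 81 bp
  153–165 → 13 bp
  166–192 → 27 bp
  193–267 → 75 bp
Sorted largest to smallest: 81, 75, 28, 27, 22, 21, 13 bp.

81, 75, 28, 27, 22, 21, 13 bp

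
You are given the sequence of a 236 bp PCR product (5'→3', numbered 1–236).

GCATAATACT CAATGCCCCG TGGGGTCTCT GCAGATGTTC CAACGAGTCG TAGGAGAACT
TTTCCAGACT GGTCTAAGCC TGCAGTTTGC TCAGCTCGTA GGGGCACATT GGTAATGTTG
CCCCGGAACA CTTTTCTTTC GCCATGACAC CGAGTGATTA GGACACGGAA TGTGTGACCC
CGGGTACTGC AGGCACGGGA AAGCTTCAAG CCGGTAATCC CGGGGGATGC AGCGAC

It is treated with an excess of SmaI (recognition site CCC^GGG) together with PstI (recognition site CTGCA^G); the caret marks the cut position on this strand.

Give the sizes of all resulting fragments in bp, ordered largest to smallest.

SmaI sites (CCCGGG) start at positions 179, 219.
SmaI cuts after base 3 of each site, so after positions 181, 221.
PstI sites (CTGCAG) start at positions 29, 80, 187.
PstI cuts after base 5 of each site (before the last base), so after positions 33, 84, 191.
Combined cut positions: 33, 84, 181, 191, 221.
Linear molecule, 5 cuts → 6 fragments:
  1–33 → 33 bp
  34–84 → 51 bp
  85–181 → 97 bp
  182–191 → 10 bp
  192–221 → 30 bp
  222–236 → 15 bp
Sorted largest to smallest: 97, 51, 33, 30, 15, 10 bp.

97, 51, 33, 30, 15, 10 bp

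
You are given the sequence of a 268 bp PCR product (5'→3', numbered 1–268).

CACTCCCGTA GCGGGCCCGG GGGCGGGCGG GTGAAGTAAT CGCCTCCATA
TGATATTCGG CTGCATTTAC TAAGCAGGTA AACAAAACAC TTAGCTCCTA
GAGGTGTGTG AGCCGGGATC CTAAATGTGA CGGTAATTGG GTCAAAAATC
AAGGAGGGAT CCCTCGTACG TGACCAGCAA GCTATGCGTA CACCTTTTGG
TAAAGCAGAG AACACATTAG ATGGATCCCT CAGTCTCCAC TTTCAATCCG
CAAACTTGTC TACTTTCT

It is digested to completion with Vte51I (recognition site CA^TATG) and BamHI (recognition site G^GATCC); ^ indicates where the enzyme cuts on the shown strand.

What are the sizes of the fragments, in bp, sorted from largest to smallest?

68, 66, 48, 45, 41 bp

The Vte51I site (CATATG) starts at position 47.
Vte51I cuts after base 2 of each site, so after position 48.
BamHI sites (GGATCC) start at positions 116, 157, 223.
BamHI cuts after the first base of each site, so after positions 116, 157, 223.
Combined cut positions: 48, 116, 157, 223.
Linear molecule, 4 cuts → 5 fragments:
  1–48 → 48 bp
  49–116 → 68 bp
  117–157 → 41 bp
  158–223 → 66 bp
  224–268 → 45 bp
Sorted largest to smallest: 68, 66, 48, 45, 41 bp.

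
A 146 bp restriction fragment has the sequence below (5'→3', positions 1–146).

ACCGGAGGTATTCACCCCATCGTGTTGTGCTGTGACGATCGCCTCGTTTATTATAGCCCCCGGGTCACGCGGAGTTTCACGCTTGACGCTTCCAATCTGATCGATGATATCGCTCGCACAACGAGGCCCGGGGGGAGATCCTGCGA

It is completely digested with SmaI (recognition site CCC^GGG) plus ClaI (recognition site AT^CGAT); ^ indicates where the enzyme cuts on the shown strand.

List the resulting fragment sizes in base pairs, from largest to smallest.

61, 40, 28, 17 bp

SmaI sites (CCCGGG) start at positions 59, 127.
SmaI cuts after base 3 of each site, so after positions 61, 129.
The ClaI site (ATCGAT) starts at position 100.
ClaI cuts after base 2 of each site, so after position 101.
Combined cut positions: 61, 101, 129.
Linear molecule, 3 cuts → 4 fragments:
  1–61 → 61 bp
  62–101 → 40 bp
  102–129 → 28 bp
  130–146 → 17 bp
Sorted largest to smallest: 61, 40, 28, 17 bp.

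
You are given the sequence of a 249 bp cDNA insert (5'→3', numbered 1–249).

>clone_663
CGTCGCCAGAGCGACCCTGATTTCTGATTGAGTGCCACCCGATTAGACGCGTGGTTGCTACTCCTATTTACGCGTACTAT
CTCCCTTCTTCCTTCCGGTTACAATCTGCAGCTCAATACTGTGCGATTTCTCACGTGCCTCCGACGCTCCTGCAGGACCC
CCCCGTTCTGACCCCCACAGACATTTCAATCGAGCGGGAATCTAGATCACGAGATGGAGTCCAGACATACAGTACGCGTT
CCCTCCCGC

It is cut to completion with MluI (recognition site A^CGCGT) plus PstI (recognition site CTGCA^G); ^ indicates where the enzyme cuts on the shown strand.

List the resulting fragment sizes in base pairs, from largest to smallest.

80, 47, 44, 40, 23, 15 bp

MluI sites (ACGCGT) start at positions 47, 70, 234.
MluI cuts after the first base of each site, so after positions 47, 70, 234.
PstI sites (CTGCAG) start at positions 106, 150.
PstI cuts after base 5 of each site (before the last base), so after positions 110, 154.
Combined cut positions: 47, 70, 110, 154, 234.
Linear molecule, 5 cuts → 6 fragments:
  1–47 → 47 bp
  48–70 → 23 bp
  71–110 → 40 bp
  111–154 → 44 bp
  155–234 → 80 bp
  235–249 → 15 bp
Sorted largest to smallest: 80, 47, 44, 40, 23, 15 bp.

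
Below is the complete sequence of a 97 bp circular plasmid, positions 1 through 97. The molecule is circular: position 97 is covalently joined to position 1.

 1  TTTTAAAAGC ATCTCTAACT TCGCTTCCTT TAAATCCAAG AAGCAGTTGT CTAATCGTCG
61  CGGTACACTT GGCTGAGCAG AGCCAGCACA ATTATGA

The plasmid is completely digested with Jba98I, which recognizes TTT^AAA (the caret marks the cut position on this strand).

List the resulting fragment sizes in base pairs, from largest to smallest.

Jba98I sites (TTTAAA) start at positions 2, 29.
Jba98I cuts after base 3 of each site, so after positions 4, 31.
Circular molecule, 2 cuts → 2 fragments:
  5–31 → 27 bp
  32–97 then 1–4 → 66 + 4 = 70 bp
Sorted largest to smallest: 70, 27 bp.

70, 27 bp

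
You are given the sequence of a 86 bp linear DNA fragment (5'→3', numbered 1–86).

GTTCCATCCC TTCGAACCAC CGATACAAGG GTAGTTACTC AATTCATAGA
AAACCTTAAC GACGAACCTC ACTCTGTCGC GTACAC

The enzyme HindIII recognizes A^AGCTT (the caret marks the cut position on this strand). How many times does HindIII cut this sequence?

0

No occurrence of AAGCTT is present in the sequence.
HindIII does not cut: 0 sites.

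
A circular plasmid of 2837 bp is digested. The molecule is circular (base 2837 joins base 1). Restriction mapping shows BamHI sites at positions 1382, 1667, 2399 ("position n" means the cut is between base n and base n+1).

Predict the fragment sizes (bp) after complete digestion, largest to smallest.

1820, 732, 285 bp

Circular molecule, 3 cuts → 3 fragments:
  1667 − 1382 = 285 bp
  2399 − 1667 = 732 bp
  wrap: 2837 − 2399 + 1382 = 1820 bp
Sorted largest to smallest: 1820, 732, 285 bp.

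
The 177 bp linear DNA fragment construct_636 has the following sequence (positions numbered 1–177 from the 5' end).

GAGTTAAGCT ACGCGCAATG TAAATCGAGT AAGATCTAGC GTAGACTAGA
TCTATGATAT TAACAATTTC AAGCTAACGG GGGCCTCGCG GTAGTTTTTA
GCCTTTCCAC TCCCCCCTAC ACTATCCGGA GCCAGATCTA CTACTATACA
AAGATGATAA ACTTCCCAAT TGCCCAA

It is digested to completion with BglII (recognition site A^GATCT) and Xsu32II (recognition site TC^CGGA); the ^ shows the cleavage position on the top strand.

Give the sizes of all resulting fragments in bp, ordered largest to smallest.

78, 43, 32, 16, 8 bp

BglII sites (AGATCT) start at positions 32, 48, 134.
BglII cuts after the first base of each site, so after positions 32, 48, 134.
The Xsu32II site (TCCGGA) starts at position 125.
Xsu32II cuts after base 2 of each site, so after position 126.
Combined cut positions: 32, 48, 126, 134.
Linear molecule, 4 cuts → 5 fragments:
  1–32 → 32 bp
  33–48 → 16 bp
  49–126 → 78 bp
  127–134 → 8 bp
  135–177 → 43 bp
Sorted largest to smallest: 78, 43, 32, 16, 8 bp.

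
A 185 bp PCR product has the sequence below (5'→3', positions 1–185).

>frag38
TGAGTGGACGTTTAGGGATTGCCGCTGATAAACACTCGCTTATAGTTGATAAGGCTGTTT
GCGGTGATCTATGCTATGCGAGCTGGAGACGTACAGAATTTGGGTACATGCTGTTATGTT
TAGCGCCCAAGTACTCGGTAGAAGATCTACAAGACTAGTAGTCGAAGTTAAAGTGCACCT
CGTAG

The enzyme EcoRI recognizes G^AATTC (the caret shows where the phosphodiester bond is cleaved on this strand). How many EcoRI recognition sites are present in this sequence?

0

No occurrence of GAATTC is present in the sequence.
EcoRI does not cut: 0 sites.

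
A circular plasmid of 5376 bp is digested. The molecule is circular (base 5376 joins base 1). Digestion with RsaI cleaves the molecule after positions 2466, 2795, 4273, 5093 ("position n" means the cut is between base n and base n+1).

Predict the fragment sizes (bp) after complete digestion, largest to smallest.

Circular molecule, 4 cuts → 4 fragments:
  2795 − 2466 = 329 bp
  4273 − 2795 = 1478 bp
  5093 − 4273 = 820 bp
  wrap: 5376 − 5093 + 2466 = 2749 bp
Sorted largest to smallest: 2749, 1478, 820, 329 bp.

2749, 1478, 820, 329 bp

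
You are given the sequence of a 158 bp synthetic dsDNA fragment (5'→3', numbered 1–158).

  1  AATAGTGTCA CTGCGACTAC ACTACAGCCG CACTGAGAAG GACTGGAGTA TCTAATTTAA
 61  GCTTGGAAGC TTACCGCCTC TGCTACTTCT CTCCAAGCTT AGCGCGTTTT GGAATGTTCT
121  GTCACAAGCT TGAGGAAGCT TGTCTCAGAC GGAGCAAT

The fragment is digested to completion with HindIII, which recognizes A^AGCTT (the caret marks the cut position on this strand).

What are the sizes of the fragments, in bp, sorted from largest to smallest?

HindIII sites (AAGCTT) start at positions 59, 67, 95, 126, 136.
HindIII cuts after the first base of each site, so after positions 59, 67, 95, 126, 136.
Linear molecule, 5 cuts → 6 fragments:
  1–59 → 59 bp
  60–67 → 8 bp
  68–95 → 28 bp
  96–126 → 31 bp
  127–136 → 10 bp
  137–158 → 22 bp
Sorted largest to smallest: 59, 31, 28, 22, 10, 8 bp.

59, 31, 28, 22, 10, 8 bp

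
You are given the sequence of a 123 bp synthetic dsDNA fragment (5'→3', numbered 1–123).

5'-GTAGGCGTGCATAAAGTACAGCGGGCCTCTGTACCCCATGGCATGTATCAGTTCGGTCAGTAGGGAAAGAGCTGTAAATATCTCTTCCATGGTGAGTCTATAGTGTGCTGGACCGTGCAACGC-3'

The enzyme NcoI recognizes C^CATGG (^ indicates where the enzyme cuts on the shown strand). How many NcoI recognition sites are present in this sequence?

2

CCATGG occurs starting at positions 36, 87.
NcoI cuts at 2 sites.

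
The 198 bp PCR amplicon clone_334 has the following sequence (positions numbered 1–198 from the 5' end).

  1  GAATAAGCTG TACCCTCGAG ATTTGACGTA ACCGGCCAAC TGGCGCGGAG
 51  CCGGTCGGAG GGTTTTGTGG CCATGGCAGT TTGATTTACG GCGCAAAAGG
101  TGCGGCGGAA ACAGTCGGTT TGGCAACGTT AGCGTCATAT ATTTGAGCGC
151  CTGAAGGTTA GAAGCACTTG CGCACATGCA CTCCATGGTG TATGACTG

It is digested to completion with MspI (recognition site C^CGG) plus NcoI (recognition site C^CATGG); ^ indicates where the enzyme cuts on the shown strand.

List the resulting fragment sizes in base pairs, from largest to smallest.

112, 32, 20, 19, 15 bp

MspI sites (CCGG) start at positions 32, 51.
MspI cuts after the first base of each site, so after positions 32, 51.
NcoI sites (CCATGG) start at positions 71, 183.
NcoI cuts after the first base of each site, so after positions 71, 183.
Combined cut positions: 32, 51, 71, 183.
Linear molecule, 4 cuts → 5 fragments:
  1–32 → 32 bp
  33–51 → 19 bp
  52–71 → 20 bp
  72–183 → 112 bp
  184–198 → 15 bp
Sorted largest to smallest: 112, 32, 20, 19, 15 bp.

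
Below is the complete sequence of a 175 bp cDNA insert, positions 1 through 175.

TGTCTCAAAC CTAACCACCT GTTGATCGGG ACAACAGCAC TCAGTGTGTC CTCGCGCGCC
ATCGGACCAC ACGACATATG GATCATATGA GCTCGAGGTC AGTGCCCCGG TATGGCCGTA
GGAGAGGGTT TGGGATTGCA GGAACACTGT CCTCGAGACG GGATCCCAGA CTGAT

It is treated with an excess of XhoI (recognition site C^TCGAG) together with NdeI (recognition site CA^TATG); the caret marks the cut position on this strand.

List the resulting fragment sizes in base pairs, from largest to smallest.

XhoI sites (CTCGAG) start at positions 92, 152.
XhoI cuts after the first base of each site, so after positions 92, 152.
NdeI sites (CATATG) start at positions 75, 84.
NdeI cuts after base 2 of each site, so after positions 76, 85.
Combined cut positions: 76, 85, 92, 152.
Linear molecule, 4 cuts → 5 fragments:
  1–76 → 76 bp
  77–85 → 9 bp
  86–92 → 7 bp
  93–152 → 60 bp
  153–175 → 23 bp
Sorted largest to smallest: 76, 60, 23, 9, 7 bp.

76, 60, 23, 9, 7 bp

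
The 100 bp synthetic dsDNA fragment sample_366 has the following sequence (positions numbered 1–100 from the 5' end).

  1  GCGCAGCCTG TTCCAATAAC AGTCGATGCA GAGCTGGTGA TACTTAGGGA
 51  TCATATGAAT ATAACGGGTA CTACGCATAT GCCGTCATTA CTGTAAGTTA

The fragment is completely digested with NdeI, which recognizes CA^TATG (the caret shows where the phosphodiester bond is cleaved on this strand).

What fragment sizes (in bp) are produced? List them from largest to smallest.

NdeI sites (CATATG) start at positions 52, 76.
NdeI cuts after base 2 of each site, so after positions 53, 77.
Linear molecule, 2 cuts → 3 fragments:
  1–53 → 53 bp
  54–77 → 24 bp
  78–100 → 23 bp
Sorted largest to smallest: 53, 24, 23 bp.

53, 24, 23 bp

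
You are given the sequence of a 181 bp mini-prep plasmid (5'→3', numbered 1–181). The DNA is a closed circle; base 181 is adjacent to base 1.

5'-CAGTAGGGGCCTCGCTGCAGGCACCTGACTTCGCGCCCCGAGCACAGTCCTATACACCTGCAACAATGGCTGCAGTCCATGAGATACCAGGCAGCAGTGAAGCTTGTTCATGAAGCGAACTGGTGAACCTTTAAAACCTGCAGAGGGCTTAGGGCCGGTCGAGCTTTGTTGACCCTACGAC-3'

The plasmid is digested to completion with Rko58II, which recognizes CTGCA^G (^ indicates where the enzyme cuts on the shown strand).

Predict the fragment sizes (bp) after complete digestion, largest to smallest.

Rko58II sites (CTGCAG) start at positions 15, 70, 138.
Rko58II cuts after base 5 of each site (before the last base), so after positions 19, 74, 142.
Circular molecule, 3 cuts → 3 fragments:
  20–74 → 55 bp
  75–142 → 68 bp
  143–181 then 1–19 → 39 + 19 = 58 bp
Sorted largest to smallest: 68, 58, 55 bp.

68, 58, 55 bp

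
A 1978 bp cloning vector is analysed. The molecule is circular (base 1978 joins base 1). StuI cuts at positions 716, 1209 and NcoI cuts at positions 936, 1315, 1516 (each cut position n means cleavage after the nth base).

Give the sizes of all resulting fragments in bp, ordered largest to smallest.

Combined cut positions (sorted): 716, 936, 1209, 1315, 1516.
Circular molecule, 5 cuts → 5 fragments:
  936 − 716 = 220 bp
  1209 − 936 = 273 bp
  1315 − 1209 = 106 bp
  1516 − 1315 = 201 bp
  wrap: 1978 − 1516 + 716 = 1178 bp
Sorted largest to smallest: 1178, 273, 220, 201, 106 bp.

1178, 273, 220, 201, 106 bp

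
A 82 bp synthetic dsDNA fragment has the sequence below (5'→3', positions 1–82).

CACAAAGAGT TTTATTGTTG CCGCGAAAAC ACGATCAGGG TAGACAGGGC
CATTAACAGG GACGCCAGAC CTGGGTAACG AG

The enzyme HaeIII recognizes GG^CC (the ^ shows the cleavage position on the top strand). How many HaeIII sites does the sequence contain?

GGCC occurs starting at position 48.
HaeIII cuts at 1 site.

1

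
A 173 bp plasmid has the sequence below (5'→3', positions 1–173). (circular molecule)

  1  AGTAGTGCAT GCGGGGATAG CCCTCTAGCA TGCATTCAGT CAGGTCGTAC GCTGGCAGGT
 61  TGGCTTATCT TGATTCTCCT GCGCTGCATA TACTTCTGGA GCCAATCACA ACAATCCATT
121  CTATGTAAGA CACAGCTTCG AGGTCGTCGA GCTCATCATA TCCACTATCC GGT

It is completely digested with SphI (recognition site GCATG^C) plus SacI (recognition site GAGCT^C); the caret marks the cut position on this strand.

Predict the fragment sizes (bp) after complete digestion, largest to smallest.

SphI sites (GCATGC) start at positions 7, 28.
SphI cuts after base 5 of each site (before the last base), so after positions 11, 32.
The SacI site (GAGCTC) starts at position 149.
SacI cuts after base 5 of each site (before the last base), so after position 153.
Combined cut positions: 11, 32, 153.
Circular molecule, 3 cuts → 3 fragments:
  12–32 → 21 bp
  33–153 → 121 bp
  154–173 then 1–11 → 20 + 11 = 31 bp
Sorted largest to smallest: 121, 31, 21 bp.

121, 31, 21 bp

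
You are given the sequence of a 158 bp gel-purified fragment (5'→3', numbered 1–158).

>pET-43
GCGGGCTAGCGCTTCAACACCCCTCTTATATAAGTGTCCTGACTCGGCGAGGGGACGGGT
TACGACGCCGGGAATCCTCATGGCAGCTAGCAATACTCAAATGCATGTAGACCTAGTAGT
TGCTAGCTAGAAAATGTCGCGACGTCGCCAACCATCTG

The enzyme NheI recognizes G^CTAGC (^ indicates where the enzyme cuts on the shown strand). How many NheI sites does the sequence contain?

GCTAGC occurs starting at positions 5, 86, 122.
NheI cuts at 3 sites.

3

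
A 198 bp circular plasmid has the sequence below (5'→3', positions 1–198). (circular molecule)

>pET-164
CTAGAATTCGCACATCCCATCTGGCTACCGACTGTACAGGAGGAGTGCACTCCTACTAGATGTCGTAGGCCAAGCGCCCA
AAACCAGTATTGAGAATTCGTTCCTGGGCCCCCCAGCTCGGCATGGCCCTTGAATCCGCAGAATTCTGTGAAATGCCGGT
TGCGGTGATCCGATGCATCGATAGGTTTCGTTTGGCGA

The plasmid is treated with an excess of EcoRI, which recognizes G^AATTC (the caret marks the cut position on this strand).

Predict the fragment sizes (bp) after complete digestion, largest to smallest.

EcoRI sites (GAATTC) start at positions 4, 94, 141.
EcoRI cuts after the first base of each site, so after positions 4, 94, 141.
Circular molecule, 3 cuts → 3 fragments:
  5–94 → 90 bp
  95–141 → 47 bp
  142–198 then 1–4 → 57 + 4 = 61 bp
Sorted largest to smallest: 90, 61, 47 bp.

90, 61, 47 bp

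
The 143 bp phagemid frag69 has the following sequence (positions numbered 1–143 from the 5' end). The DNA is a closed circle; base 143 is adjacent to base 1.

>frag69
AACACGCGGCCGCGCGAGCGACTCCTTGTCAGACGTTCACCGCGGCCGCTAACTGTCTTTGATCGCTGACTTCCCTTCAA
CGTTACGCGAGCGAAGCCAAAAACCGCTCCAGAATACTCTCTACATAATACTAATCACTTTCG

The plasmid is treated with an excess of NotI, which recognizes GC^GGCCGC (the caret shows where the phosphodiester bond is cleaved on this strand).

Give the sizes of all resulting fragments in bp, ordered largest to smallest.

NotI sites (GCGGCCGC) start at positions 6, 42.
NotI cuts after base 2 of each site, so after positions 7, 43.
Circular molecule, 2 cuts → 2 fragments:
  8–43 → 36 bp
  44–143 then 1–7 → 100 + 7 = 107 bp
Sorted largest to smallest: 107, 36 bp.

107, 36 bp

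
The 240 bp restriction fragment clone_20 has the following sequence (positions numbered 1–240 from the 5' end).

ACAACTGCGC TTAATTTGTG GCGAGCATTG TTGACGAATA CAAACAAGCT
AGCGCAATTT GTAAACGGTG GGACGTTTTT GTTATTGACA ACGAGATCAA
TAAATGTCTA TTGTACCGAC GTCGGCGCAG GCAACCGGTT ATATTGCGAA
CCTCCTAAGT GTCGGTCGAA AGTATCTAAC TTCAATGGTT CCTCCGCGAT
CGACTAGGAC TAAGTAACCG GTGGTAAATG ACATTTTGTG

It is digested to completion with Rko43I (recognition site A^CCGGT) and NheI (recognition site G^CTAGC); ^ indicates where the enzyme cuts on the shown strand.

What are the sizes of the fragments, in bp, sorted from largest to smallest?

86, 83, 48, 23 bp

Rko43I sites (ACCGGT) start at positions 134, 217.
Rko43I cuts after the first base of each site, so after positions 134, 217.
The NheI site (GCTAGC) starts at position 48.
NheI cuts after the first base of each site, so after position 48.
Combined cut positions: 48, 134, 217.
Linear molecule, 3 cuts → 4 fragments:
  1–48 → 48 bp
  49–134 → 86 bp
  135–217 → 83 bp
  218–240 → 23 bp
Sorted largest to smallest: 86, 83, 48, 23 bp.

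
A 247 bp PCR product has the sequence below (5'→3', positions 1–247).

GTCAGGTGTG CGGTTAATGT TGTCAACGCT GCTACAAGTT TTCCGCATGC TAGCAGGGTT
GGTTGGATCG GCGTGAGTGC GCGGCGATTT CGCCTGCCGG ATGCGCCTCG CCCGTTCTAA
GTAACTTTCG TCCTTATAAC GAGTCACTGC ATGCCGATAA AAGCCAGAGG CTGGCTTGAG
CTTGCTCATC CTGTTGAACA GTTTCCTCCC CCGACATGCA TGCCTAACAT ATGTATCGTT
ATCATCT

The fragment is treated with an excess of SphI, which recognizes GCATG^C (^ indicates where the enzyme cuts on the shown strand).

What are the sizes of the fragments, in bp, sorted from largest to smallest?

SphI sites (GCATGC) start at positions 45, 149, 218.
SphI cuts after base 5 of each site (before the last base), so after positions 49, 153, 222.
Linear molecule, 3 cuts → 4 fragments:
  1–49 → 49 bp
  50–153 → 104 bp
  154–222 → 69 bp
  223–247 → 25 bp
Sorted largest to smallest: 104, 69, 49, 25 bp.

104, 69, 49, 25 bp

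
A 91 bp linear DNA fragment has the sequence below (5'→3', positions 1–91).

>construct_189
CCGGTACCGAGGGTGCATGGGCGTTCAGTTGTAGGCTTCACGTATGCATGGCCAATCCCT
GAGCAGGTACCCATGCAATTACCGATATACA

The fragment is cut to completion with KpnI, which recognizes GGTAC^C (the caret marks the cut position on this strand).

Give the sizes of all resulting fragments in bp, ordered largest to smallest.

63, 21, 7 bp

KpnI sites (GGTACC) start at positions 3, 66.
KpnI cuts after base 5 of each site (before the last base), so after positions 7, 70.
Linear molecule, 2 cuts → 3 fragments:
  1–7 → 7 bp
  8–70 → 63 bp
  71–91 → 21 bp
Sorted largest to smallest: 63, 21, 7 bp.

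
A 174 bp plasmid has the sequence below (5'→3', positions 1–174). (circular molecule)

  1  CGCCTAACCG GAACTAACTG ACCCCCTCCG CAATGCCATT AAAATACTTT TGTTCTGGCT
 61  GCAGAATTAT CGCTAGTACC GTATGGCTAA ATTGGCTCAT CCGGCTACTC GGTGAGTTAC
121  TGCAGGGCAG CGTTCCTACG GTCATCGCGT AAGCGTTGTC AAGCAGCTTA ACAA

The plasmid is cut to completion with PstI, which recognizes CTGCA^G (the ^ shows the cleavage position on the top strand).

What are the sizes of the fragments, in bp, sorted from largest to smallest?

113, 61 bp

PstI sites (CTGCAG) start at positions 59, 120.
PstI cuts after base 5 of each site (before the last base), so after positions 63, 124.
Circular molecule, 2 cuts → 2 fragments:
  64–124 → 61 bp
  125–174 then 1–63 → 50 + 63 = 113 bp
Sorted largest to smallest: 113, 61 bp.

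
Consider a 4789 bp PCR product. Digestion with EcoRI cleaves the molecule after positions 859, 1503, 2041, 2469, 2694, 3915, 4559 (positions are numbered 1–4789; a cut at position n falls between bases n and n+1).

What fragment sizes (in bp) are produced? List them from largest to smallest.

Linear molecule, 7 cuts → 8 fragments:
  859 − 0 = 859 bp
  1503 − 859 = 644 bp
  2041 − 1503 = 538 bp
  2469 − 2041 = 428 bp
  2694 − 2469 = 225 bp
  3915 − 2694 = 1221 bp
  4559 − 3915 = 644 bp
  4789 − 4559 = 230 bp
Sorted largest to smallest: 1221, 859, 644, 644, 538, 428, 230, 225 bp.

1221, 859, 644, 644, 538, 428, 230, 225 bp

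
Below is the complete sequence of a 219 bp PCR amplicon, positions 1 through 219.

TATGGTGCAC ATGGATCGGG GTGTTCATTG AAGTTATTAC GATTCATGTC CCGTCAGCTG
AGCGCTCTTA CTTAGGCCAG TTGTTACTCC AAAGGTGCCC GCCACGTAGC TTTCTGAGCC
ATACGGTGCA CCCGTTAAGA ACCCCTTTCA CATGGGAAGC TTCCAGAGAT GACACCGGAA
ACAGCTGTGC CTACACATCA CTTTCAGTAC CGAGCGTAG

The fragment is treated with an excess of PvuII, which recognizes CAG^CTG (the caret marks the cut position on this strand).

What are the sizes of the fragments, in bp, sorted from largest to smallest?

PvuII sites (CAGCTG) start at positions 55, 182.
PvuII cuts after base 3 of each site, so after positions 57, 184.
Linear molecule, 2 cuts → 3 fragments:
  1–57 → 57 bp
  58–184 → 127 bp
  185–219 → 35 bp
Sorted largest to smallest: 127, 57, 35 bp.

127, 57, 35 bp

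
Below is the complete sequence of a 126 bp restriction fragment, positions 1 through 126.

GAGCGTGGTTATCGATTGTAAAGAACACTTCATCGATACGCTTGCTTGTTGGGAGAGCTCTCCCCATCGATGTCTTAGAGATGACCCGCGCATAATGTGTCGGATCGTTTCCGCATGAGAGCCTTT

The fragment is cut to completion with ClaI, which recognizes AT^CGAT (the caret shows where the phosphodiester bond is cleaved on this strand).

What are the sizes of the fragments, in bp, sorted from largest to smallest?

59, 34, 21, 12 bp

ClaI sites (ATCGAT) start at positions 11, 32, 66.
ClaI cuts after base 2 of each site, so after positions 12, 33, 67.
Linear molecule, 3 cuts → 4 fragments:
  1–12 → 12 bp
  13–33 → 21 bp
  34–67 → 34 bp
  68–126 → 59 bp
Sorted largest to smallest: 59, 34, 21, 12 bp.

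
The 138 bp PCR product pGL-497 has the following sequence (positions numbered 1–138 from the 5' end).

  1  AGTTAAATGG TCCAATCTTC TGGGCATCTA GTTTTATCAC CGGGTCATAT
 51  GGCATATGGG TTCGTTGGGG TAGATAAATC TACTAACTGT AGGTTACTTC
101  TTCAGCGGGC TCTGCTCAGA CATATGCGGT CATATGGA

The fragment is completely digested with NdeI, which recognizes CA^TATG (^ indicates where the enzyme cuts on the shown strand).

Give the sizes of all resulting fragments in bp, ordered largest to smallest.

NdeI sites (CATATG) start at positions 46, 53, 121, 131.
NdeI cuts after base 2 of each site, so after positions 47, 54, 122, 132.
Linear molecule, 4 cuts → 5 fragments:
  1–47 → 47 bp
  48–54 → 7 bp
  55–122 → 68 bp
  123–132 → 10 bp
  133–138 → 6 bp
Sorted largest to smallest: 68, 47, 10, 7, 6 bp.

68, 47, 10, 7, 6 bp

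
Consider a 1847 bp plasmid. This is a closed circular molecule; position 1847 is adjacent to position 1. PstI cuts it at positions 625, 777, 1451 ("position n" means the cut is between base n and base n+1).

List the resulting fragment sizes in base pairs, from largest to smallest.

Circular molecule, 3 cuts → 3 fragments:
  777 − 625 = 152 bp
  1451 − 777 = 674 bp
  wrap: 1847 − 1451 + 625 = 1021 bp
Sorted largest to smallest: 1021, 674, 152 bp.

1021, 674, 152 bp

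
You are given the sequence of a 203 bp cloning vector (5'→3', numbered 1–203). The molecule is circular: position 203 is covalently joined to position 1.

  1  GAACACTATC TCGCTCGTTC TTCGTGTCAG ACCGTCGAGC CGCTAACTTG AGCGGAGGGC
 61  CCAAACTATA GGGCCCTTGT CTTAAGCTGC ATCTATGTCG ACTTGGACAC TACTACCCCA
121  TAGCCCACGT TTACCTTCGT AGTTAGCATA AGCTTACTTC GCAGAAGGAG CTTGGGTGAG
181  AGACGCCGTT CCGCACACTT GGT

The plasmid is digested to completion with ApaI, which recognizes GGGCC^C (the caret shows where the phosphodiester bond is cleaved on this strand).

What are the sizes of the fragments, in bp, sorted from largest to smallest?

189, 14 bp

ApaI sites (GGGCCC) start at positions 57, 71.
ApaI cuts after base 5 of each site (before the last base), so after positions 61, 75.
Circular molecule, 2 cuts → 2 fragments:
  62–75 → 14 bp
  76–203 then 1–61 → 128 + 61 = 189 bp
Sorted largest to smallest: 189, 14 bp.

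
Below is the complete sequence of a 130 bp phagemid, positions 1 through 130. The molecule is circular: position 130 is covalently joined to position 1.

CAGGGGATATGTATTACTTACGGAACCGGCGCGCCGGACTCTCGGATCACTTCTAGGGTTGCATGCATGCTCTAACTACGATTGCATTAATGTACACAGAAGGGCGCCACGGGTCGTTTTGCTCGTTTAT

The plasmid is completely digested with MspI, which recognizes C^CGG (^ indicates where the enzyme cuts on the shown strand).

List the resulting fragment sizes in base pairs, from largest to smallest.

MspI sites (CCGG) start at positions 26, 34.
MspI cuts after the first base of each site, so after positions 26, 34.
Circular molecule, 2 cuts → 2 fragments:
  27–34 → 8 bp
  35–130 then 1–26 → 96 + 26 = 122 bp
Sorted largest to smallest: 122, 8 bp.

122, 8 bp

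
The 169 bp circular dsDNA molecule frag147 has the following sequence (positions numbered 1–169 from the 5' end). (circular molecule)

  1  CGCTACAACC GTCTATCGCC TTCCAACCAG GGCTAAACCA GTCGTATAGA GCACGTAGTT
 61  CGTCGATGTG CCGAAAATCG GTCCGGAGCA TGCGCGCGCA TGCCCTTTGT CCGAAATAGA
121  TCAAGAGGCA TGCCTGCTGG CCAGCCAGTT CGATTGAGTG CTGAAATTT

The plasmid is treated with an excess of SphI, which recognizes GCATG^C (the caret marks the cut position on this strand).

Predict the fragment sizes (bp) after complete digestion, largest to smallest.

SphI sites (GCATGC) start at positions 88, 98, 128.
SphI cuts after base 5 of each site (before the last base), so after positions 92, 102, 132.
Circular molecule, 3 cuts → 3 fragments:
  93–102 → 10 bp
  103–132 → 30 bp
  133–169 then 1–92 → 37 + 92 = 129 bp
Sorted largest to smallest: 129, 30, 10 bp.

129, 30, 10 bp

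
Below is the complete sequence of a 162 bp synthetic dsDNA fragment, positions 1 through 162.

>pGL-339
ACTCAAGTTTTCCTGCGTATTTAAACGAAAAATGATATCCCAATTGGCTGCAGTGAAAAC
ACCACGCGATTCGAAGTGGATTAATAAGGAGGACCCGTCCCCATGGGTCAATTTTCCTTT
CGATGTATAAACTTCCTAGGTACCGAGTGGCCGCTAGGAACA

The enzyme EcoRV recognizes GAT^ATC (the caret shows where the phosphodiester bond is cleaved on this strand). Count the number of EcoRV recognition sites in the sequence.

GATATC occurs starting at position 34.
EcoRV cuts at 1 site.

1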